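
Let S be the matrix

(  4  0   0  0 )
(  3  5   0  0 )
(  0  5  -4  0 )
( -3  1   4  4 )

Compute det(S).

-320

S is lower triangular, so det(S) is the product of the diagonal entries:
det = (4) · (5) · (-4) · (4) = -320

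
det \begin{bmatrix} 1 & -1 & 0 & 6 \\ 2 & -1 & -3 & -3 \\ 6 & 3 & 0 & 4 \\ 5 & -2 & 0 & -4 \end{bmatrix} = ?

The determinant is -630.

Expand along column 3 (it has 3 zeros):
  − (-3) · M_23   where M_23 = det([1 -1 6; 6 3 4; 5 -2 -4]) = -210
det = (-1)·(-3)·(-210) = -630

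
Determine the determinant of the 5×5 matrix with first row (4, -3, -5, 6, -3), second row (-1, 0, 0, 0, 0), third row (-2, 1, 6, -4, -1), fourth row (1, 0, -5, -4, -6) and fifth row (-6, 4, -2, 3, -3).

Expand along row 2 (it has 4 zeros):
  − (-1) · M_21   where M_21 = det([-3 -5 6 -3; 1 6 -4 -1; 0 -5 -4 -6; 4 -2 3 -3]) = -1658
det = (-1)·(-1)·(-1658) = -1658

The determinant is -1658.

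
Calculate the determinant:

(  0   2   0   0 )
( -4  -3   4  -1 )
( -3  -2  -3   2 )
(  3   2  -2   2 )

Expand along row 1 (it has 3 zeros):
  − (2) · M_12   where M_12 = det([-4 4 -1; -3 -3 2; 3 -2 2]) = 41
det = (-1)·(2)·(41) = -82

-82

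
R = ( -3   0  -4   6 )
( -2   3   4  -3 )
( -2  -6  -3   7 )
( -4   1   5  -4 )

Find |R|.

Expand along row 1 (it has 1 zero):
  + (-3) · M_11   where M_11 = det([3 4 -3; -6 -3 7; 1 5 -4]) = -56
  + (-4) · M_13   where M_13 = det([-2 3 -3; -2 -6 7; -4 1 -4]) = -64
  − (6) · M_14   where M_14 = det([-2 3 4; -2 -6 -3; -4 1 5]) = 16
det = (+1)·(-3)·(-56) + (+1)·(-4)·(-64) + (-1)·(6)·(16) = 328

|R| = 328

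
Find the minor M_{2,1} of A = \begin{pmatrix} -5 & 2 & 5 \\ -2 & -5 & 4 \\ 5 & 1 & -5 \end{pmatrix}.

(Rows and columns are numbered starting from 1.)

Delete row 2 and column 1; the remaining 2×2 submatrix is [2 5; 1 -5].
Its determinant is 2·(-5) − 5·1 = -15.

-15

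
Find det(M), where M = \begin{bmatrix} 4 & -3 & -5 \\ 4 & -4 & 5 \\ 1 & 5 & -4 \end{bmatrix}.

-219

Expand along row 1:
  + 4 · |-4 5; 5 -4| = 4·(16 − 25) = -36
  − (-3) · |4 5; 1 -4| = −(-3)·(-16 − 5) = -63
  + (-5) · |4 -4; 1 5| = (-5)·(20 − (-4)) = -120
Sum: (-36) + (-63) + (-120) = -219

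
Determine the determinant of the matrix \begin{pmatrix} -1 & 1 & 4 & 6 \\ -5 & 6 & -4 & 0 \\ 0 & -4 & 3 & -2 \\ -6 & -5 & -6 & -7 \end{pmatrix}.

Expand along row 2 (it has 1 zero):
  − (-5) · M_21   where M_21 = det([1 4 6; -4 3 -2; -5 -6 -7]) = 129
  + (6) · M_22   where M_22 = det([-1 4 6; 0 3 -2; -6 -6 -7]) = 189
  − (-4) · M_23   where M_23 = det([-1 1 6; 0 -4 -2; -6 -5 -7]) = -150
det = (-1)·(-5)·(129) + (+1)·(6)·(189) + (-1)·(-4)·(-150) = 1179

1179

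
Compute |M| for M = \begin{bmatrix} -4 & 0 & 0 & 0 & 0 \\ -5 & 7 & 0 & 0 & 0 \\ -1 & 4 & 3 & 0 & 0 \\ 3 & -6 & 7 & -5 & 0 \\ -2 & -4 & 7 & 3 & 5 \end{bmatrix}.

2100

M is lower triangular, so det(M) is the product of the diagonal entries:
det = (-4) · (7) · (3) · (-5) · (5) = 2100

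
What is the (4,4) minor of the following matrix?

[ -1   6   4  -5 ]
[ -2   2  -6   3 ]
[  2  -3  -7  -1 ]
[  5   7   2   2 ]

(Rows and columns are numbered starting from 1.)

-116

Delete row 4 and column 4; the remaining 3×3 submatrix is [-1 6 4; -2 2 -6; 2 -3 -7].
Its determinant is -116.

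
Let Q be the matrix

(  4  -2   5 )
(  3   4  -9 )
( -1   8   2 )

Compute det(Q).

The determinant is 454.

Expand along row 1:
  + 4 · |4 -9; 8 2| = 4·(8 − (-72)) = 320
  − (-2) · |3 -9; -1 2| = −(-2)·(6 − 9) = -6
  + 5 · |3 4; -1 8| = 5·(24 − (-4)) = 140
Sum: (320) + (-6) + (140) = 454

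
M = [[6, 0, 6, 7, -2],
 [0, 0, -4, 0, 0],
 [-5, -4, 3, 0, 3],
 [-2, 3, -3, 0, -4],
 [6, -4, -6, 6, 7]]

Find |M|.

det(M) = -2532

Expand along row 2 (it has 4 zeros):
  − (-4) · M_23   where M_23 = det([6 0 7 -2; -5 -4 0 3; -2 3 0 -4; 6 -4 6 7]) = -633
det = (-1)·(-4)·(-633) = -2532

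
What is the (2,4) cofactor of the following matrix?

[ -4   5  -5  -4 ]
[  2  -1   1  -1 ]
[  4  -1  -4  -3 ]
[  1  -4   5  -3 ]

The cofactor is 39.

Delete row 2 and column 4; the remaining 3×3 submatrix is [-4 5 -5; 4 -1 -4; 1 -4 5].
Its determinant is 39.
The cofactor carries sign (−1)^(2+4) = +1, so C_{2,4} = +(39) = 39.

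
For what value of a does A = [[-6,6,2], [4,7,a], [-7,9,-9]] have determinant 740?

a = -2

Expanding along the column containing a, det(A) is linear in a: det(A) = (12)·a + (764).
Set (12)·a + (764) = 740  ⇒  (12)·a = -24  ⇒  a = -2.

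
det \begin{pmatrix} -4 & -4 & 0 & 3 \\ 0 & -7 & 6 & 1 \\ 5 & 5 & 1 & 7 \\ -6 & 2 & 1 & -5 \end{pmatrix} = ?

The determinant is -2599.

Expand along row 1 (it has 1 zero):
  + (-4) · M_11   where M_11 = det([-7 6 1; 5 1 7; 2 1 -5]) = 321
  − (-4) · M_12   where M_12 = det([0 6 1; 5 1 7; -6 1 -5]) = -91
  − (3) · M_14   where M_14 = det([0 -7 6; 5 5 1; -6 2 1]) = 317
det = (+1)·(-4)·(321) + (-1)·(-4)·(-91) + (-1)·(3)·(317) = -2599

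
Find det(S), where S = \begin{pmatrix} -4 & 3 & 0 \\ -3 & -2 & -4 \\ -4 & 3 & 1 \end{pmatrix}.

Expand along row 1:
  + (-4) · |-2 -4; 3 1| = (-4)·(-2 − (-12)) = -40
  − 3 · |-3 -4; -4 1| = −3·(-3 − 16) = 57
Sum: (-40) + (57) = 17

|S| = 17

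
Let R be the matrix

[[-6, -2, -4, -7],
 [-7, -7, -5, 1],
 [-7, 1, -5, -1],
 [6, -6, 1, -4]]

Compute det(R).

|R| = 1360

Expand along row 1:
  + (-6) · M_11   where M_11 = det([-7 -5 1; 1 -5 -1; -6 1 -4]) = -226
  − (-2) · M_12   where M_12 = det([-7 -5 1; -7 -5 -1; 6 1 -4]) = 46
  + (-4) · M_13   where M_13 = det([-7 -7 1; -7 1 -1; 6 -6 -4]) = 344
  − (-7) · M_14   where M_14 = det([-7 -7 -5; -7 1 -5; 6 -6 1]) = 184
det = (+1)·(-6)·(-226) + (-1)·(-2)·(46) + (+1)·(-4)·(344) + (-1)·(-7)·(184) = 1360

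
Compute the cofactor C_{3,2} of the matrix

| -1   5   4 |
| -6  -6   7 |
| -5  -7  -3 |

Delete row 3 and column 2; the remaining 2×2 submatrix is [-1 4; -6 7].
Its determinant is (-1)·7 − 4·(-6) = 17.
The cofactor carries sign (−1)^(3+2) = −1, so C_{3,2} = −(17) = -17.

The cofactor is -17.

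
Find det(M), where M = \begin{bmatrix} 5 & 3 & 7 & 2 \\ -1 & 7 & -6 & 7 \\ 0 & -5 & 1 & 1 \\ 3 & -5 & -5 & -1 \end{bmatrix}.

2629

Expand along row 3 (it has 1 zero):
  − (-5) · M_32   where M_32 = det([5 7 2; -1 -6 7; 3 -5 -1]) = 391
  + (1) · M_33   where M_33 = det([5 3 2; -1 7 7; 3 -5 -1]) = 168
  − (1) · M_34   where M_34 = det([5 3 7; -1 7 -6; 3 -5 -5]) = -506
det = (-1)·(-5)·(391) + (+1)·(1)·(168) + (-1)·(1)·(-506) = 2629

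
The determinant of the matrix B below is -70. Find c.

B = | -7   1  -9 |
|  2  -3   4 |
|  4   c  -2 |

Expanding along the row containing c, det(B) is linear in c: det(B) = (10)·c + (-130).
Set (10)·c + (-130) = -70  ⇒  (10)·c = 60  ⇒  c = 6.

6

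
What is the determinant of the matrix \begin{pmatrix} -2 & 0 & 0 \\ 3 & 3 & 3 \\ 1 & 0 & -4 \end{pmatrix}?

Expand along row 1:
  + (-2) · |3 3; 0 -4| = (-2)·(-12 − 0) = 24

The determinant is 24.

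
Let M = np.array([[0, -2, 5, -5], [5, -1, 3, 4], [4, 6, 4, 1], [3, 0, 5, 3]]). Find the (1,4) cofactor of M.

-104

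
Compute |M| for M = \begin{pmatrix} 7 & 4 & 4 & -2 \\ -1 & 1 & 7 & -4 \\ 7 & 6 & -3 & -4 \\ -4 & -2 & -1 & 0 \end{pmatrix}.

70

Expand along row 4 (it has 1 zero):
  − (-4) · M_41   where M_41 = det([4 4 -2; 1 7 -4; 6 -3 -4]) = -150
  + (-2) · M_42   where M_42 = det([7 4 -2; -1 7 -4; 7 -3 -4]) = -316
  − (-1) · M_43   where M_43 = det([7 4 -2; -1 1 -4; 7 6 -4]) = 38
det = (-1)·(-4)·(-150) + (+1)·(-2)·(-316) + (-1)·(-1)·(38) = 70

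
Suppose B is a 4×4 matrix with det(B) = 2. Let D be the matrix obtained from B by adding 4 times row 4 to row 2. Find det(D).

Adding a multiple of one row to another leaves the determinant unchanged.
det(D) = (1)·(2) = 2

|D| = 2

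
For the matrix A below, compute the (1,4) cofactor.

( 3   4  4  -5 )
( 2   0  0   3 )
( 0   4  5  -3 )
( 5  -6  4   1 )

Delete row 1 and column 4; the remaining 3×3 submatrix is [2 0 0; 0 4 5; 5 -6 4].
Its determinant is 92.
The cofactor carries sign (−1)^(1+4) = −1, so C_{1,4} = −(92) = -92.

-92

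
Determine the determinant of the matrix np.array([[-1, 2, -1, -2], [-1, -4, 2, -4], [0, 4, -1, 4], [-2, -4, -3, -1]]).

114

Expand along row 3 (it has 1 zero):
  − (4) · M_32   where M_32 = det([-1 -1 -2; -1 2 -4; -2 -3 -1]) = -7
  + (-1) · M_33   where M_33 = det([-1 2 -2; -1 -4 -4; -2 -4 -1]) = 34
  − (4) · M_34   where M_34 = det([-1 2 -1; -1 -4 2; -2 -4 -3]) = -30
det = (-1)·(4)·(-7) + (+1)·(-1)·(34) + (-1)·(4)·(-30) = 114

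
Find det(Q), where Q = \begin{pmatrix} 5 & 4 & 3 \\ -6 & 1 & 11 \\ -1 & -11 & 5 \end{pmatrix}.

det(Q) = 907

Expand along column 1:
  + 5 · |1 11; -11 5| = 5·(5 − (-121)) = 630
  − (-6) · |4 3; -11 5| = −(-6)·(20 − (-33)) = 318
  + (-1) · |4 3; 1 11| = (-1)·(44 − 3) = -41
Sum: (630) + (318) + (-41) = 907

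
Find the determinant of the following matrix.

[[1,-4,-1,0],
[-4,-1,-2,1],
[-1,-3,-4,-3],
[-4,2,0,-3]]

Expand along row 1 (it has 1 zero):
  + (1) · M_11   where M_11 = det([-1 -2 1; -3 -4 -3; 2 0 -3]) = 26
  − (-4) · M_12   where M_12 = det([-4 -2 1; -1 -4 -3; -4 0 -3]) = -82
  + (-1) · M_13   where M_13 = det([-4 -1 1; -1 -3 -3; -4 2 -3]) = -83
det = (+1)·(1)·(26) + (-1)·(-4)·(-82) + (+1)·(-1)·(-83) = -219

-219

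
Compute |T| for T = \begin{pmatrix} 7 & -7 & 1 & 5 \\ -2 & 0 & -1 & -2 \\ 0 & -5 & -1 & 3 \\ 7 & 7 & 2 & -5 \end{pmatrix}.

-94

Expand along row 2 (it has 1 zero):
  − (-2) · M_21   where M_21 = det([-7 1 5; -5 -1 3; 7 2 -5]) = -12
  − (-1) · M_23   where M_23 = det([7 -7 5; 0 -5 3; 7 7 -5]) = 56
  + (-2) · M_24   where M_24 = det([7 -7 1; 0 -5 -1; 7 7 2]) = 63
det = (-1)·(-2)·(-12) + (-1)·(-1)·(56) + (+1)·(-2)·(63) = -94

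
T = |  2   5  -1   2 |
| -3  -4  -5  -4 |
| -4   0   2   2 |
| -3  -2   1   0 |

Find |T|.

Expand along row 3 (it has 1 zero):
  + (-4) · M_31   where M_31 = det([5 -1 2; -4 -5 -4; -2 1 0]) = -16
  + (2) · M_33   where M_33 = det([2 5 2; -3 -4 -4; -3 -2 0]) = 32
  − (2) · M_34   where M_34 = det([2 5 -1; -3 -4 -5; -3 -2 1]) = 68
det = (+1)·(-4)·(-16) + (+1)·(2)·(32) + (-1)·(2)·(68) = -8

-8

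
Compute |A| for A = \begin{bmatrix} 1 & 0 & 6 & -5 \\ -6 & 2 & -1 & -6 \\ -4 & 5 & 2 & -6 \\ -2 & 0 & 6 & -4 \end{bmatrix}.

Expand along column 2 (it has 2 zeros):
  + (2) · M_22   where M_22 = det([1 6 -5; -4 2 -6; -2 6 -4]) = 104
  − (5) · M_32   where M_32 = det([1 6 -5; -6 -1 -6; -2 6 -4]) = 158
det = (+1)·(2)·(104) + (-1)·(5)·(158) = -582

det(A) = -582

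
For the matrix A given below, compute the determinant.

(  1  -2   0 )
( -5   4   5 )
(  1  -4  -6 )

Expand along column 3:
  − 5 · |1 -2; 1 -4| = −5·(-4 − (-2)) = 10
  + (-6) · |1 -2; -5 4| = (-6)·(4 − 10) = 36
Sum: (10) + (36) = 46

The determinant is 46.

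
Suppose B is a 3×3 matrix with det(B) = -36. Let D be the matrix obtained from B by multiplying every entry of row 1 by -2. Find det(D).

Scaling one row by -2 multiplies the determinant by -2.
det(D) = (-2)·(-36) = 72

72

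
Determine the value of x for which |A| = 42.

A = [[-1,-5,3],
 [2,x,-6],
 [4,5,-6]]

x = 3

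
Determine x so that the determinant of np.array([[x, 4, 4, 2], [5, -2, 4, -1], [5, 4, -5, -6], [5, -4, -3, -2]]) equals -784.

x = -9

Expanding along the row containing x, det(A) is linear in x: det(A) = (176)·x + (800).
Set (176)·x + (800) = -784  ⇒  (176)·x = -1584  ⇒  x = -9.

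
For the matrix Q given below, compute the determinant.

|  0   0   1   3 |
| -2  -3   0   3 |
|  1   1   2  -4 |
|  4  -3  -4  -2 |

Expand along row 1 (it has 2 zeros):
  + (1) · M_13   where M_13 = det([-2 -3 3; 1 1 -4; 4 -3 -2]) = 49
  − (3) · M_14   where M_14 = det([-2 -3 0; 1 1 2; 4 -3 -4]) = -40
det = (+1)·(1)·(49) + (-1)·(3)·(-40) = 169

The determinant is 169.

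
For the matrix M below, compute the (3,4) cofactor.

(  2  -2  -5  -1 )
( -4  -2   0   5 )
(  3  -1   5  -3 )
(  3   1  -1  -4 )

The cofactor is -2.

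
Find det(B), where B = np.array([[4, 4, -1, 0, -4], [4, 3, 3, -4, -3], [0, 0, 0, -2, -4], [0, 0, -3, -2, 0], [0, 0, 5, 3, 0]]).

|B| = 16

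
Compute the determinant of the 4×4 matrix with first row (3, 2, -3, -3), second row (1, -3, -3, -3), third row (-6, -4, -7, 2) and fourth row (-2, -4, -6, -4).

-362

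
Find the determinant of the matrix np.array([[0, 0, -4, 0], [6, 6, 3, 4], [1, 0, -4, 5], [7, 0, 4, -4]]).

Expand along row 1 (it has 3 zeros):
  + (-4) · M_13   where M_13 = det([6 6 4; 1 0 5; 7 0 -4]) = 234
det = (+1)·(-4)·(234) = -936

The determinant is -936.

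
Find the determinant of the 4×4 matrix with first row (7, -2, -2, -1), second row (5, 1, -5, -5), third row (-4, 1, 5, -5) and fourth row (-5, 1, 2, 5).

Expand along row 1:
  + (7) · M_11   where M_11 = det([1 -5 -5; 1 5 -5; 1 2 5]) = 100
  − (-2) · M_12   where M_12 = det([5 -5 -5; -4 5 -5; -5 2 5]) = -135
  + (-2) · M_13   where M_13 = det([5 1 -5; -4 1 -5; -5 1 5]) = 90
  − (-1) · M_14   where M_14 = det([5 1 -5; -4 1 5; -5 1 2]) = -37
det = (+1)·(7)·(100) + (-1)·(-2)·(-135) + (+1)·(-2)·(90) + (-1)·(-1)·(-37) = 213

The determinant is 213.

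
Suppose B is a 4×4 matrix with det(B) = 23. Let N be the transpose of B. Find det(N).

det(Bᵀ) = det(B).
det(N) = (1)·(23) = 23

|N| = 23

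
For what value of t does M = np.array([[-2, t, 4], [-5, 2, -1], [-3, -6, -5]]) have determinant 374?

Expanding along the column containing t, det(M) is linear in t: det(M) = (-22)·t + (176).
Set (-22)·t + (176) = 374  ⇒  (-22)·t = 198  ⇒  t = -9.

t = -9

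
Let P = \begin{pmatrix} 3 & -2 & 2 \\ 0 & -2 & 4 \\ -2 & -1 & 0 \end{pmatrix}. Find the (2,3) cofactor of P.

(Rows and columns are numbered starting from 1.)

Delete row 2 and column 3; the remaining 2×2 submatrix is [3 -2; -2 -1].
Its determinant is 3·(-1) − (-2)·(-2) = -7.
The cofactor carries sign (−1)^(2+3) = −1, so C_{2,3} = −(-7) = 7.

The cofactor is 7.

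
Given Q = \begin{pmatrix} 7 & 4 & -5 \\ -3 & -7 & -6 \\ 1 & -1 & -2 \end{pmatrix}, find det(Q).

|Q| = -42

Expand along column 1:
  + 7 · |-7 -6; -1 -2| = 7·(14 − 6) = 56
  − (-3) · |4 -5; -1 -2| = −(-3)·(-8 − 5) = -39
  + 1 · |4 -5; -7 -6| = 1·(-24 − 35) = -59
Sum: (56) + (-39) + (-59) = -42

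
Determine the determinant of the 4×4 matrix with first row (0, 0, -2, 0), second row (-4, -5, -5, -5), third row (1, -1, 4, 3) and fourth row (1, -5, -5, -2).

Expand along row 1 (it has 3 zeros):
  + (-2) · M_13   where M_13 = det([-4 -5 -5; 1 -1 3; 1 -5 -2]) = -73
det = (+1)·(-2)·(-73) = 146

146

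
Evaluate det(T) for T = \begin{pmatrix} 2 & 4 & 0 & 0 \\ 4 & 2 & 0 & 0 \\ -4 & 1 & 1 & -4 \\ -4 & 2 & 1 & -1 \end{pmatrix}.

T is block lower-triangular with a 2×2 block and a 2×2 block on the diagonal, so its determinant equals the product of the determinants of the diagonal blocks.
det of the 2×2 block = -12
det of the 2×2 block = 3
det = (-12)·(3) = -36

|T| = -36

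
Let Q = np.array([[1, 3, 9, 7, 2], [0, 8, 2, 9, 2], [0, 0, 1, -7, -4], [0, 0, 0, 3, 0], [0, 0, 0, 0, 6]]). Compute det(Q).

144

Q is upper triangular, so det(Q) is the product of the diagonal entries:
det = (1) · (8) · (1) · (3) · (6) = 144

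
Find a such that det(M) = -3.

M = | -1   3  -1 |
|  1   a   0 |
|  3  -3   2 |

a = 0

Expanding along the row containing a, det(M) is linear in a: det(M) = (1)·a + (-3).
Set (1)·a + (-3) = -3  ⇒  (1)·a = 0  ⇒  a = 0.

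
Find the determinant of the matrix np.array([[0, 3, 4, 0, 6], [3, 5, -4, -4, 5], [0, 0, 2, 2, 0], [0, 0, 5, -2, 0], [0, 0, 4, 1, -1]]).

The matrix is block upper-triangular with a 2×2 block and a 3×3 block on the diagonal, so its determinant equals the product of the determinants of the diagonal blocks.
det of the 2×2 block = -9
det of the 3×3 block = 14
det = (-9)·(14) = -126

-126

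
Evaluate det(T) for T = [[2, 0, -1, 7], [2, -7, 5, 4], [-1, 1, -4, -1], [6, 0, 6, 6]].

Expand along column 2 (it has 2 zeros):
  + (-7) · M_22   where M_22 = det([2 -1 7; -1 -4 -1; 6 6 6]) = 90
  − (1) · M_32   where M_32 = det([2 -1 7; 2 5 4; 6 6 6]) = -126
det = (+1)·(-7)·(90) + (-1)·(1)·(-126) = -504

-504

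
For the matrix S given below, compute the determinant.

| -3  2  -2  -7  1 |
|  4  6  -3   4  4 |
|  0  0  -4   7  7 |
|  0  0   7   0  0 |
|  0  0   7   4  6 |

S is block upper-triangular with a 2×2 block and a 3×3 block on the diagonal, so its determinant equals the product of the determinants of the diagonal blocks.
det of the 2×2 block = -26
det of the 3×3 block = -98
det = (-26)·(-98) = 2548

2548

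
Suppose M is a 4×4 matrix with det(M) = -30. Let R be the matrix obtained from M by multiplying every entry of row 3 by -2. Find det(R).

Scaling one row by -2 multiplies the determinant by -2.
det(R) = (-2)·(-30) = 60

The determinant is 60.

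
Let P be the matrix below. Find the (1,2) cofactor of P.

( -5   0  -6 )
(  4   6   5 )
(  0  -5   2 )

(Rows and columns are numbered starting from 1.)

Delete row 1 and column 2; the remaining 2×2 submatrix is [4 5; 0 2].
Its determinant is 4·2 − 5·0 = 8.
The cofactor carries sign (−1)^(1+2) = −1, so C_{1,2} = −(8) = -8.

-8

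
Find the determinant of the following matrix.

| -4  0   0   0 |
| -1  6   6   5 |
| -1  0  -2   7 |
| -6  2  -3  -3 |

Expand along row 1 (it has 3 zeros):
  + (-4) · M_11   where M_11 = det([6 6 5; 0 -2 7; 2 -3 -3]) = 266
det = (+1)·(-4)·(266) = -1064

-1064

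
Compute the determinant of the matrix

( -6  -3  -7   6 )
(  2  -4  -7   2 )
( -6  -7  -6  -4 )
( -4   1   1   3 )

The determinant is 382.

Expand along row 1:
  + (-6) · M_11   where M_11 = det([-4 -7 2; -7 -6 -4; 1 1 3]) = -65
  − (-3) · M_12   where M_12 = det([2 -7 2; -6 -6 -4; -4 1 3]) = -326
  + (-7) · M_13   where M_13 = det([2 -4 2; -6 -7 -4; -4 1 3]) = -238
  − (6) · M_14   where M_14 = det([2 -4 -7; -6 -7 -6; -4 1 1]) = 116
det = (+1)·(-6)·(-65) + (-1)·(-3)·(-326) + (+1)·(-7)·(-238) + (-1)·(6)·(116) = 382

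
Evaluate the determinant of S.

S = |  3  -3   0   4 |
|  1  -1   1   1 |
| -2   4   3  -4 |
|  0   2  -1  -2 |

12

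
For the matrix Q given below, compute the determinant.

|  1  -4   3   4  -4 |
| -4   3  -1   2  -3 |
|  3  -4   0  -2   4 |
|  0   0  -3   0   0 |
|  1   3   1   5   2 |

Expand along row 4 (it has 4 zeros):
  − (-3) · M_43   where M_43 = det([1 -4 4 -4; -4 3 2 -3; 3 -4 -2 4; 1 3 5 2]) = 438
det = (-1)·(-3)·(438) = 1314

|Q| = 1314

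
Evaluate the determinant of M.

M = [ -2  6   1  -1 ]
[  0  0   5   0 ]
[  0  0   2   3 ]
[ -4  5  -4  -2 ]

|M| = 210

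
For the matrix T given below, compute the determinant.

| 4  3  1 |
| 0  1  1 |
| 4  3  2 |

Expand along column 1:
  + 4 · |1 1; 3 2| = 4·(2 − 3) = -4
  + 4 · |3 1; 1 1| = 4·(3 − 1) = 8
Sum: (-4) + (8) = 4

The determinant is 4.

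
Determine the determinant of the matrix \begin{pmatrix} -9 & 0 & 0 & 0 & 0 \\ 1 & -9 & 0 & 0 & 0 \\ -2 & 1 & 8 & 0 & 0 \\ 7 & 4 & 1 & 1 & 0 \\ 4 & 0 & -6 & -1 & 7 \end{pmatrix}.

The determinant is 4536.

The matrix is lower triangular, so the determinant is the product of the diagonal entries:
det = (-9) · (-9) · (8) · (1) · (7) = 4536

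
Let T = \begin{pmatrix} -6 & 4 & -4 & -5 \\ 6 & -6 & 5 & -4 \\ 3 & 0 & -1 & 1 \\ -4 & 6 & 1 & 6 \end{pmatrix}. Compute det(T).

808

Expand along row 3 (it has 1 zero):
  + (3) · M_31   where M_31 = det([4 -4 -5; -6 5 -4; 6 1 6]) = 268
  + (-1) · M_33   where M_33 = det([-6 4 -5; 6 -6 -4; -4 6 6]) = -68
  − (1) · M_34   where M_34 = det([-6 4 -4; 6 -6 5; -4 6 1]) = 64
det = (+1)·(3)·(268) + (+1)·(-1)·(-68) + (-1)·(1)·(64) = 808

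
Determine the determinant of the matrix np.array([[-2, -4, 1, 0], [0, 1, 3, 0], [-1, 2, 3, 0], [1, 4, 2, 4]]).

Expand along column 4 (it has 3 zeros):
  + (4) · M_44   where M_44 = det([-2 -4 1; 0 1 3; -1 2 3]) = 19
det = (+1)·(4)·(19) = 76

The determinant is 76.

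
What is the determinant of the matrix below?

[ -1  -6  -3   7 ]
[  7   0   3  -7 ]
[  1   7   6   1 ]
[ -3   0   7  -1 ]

The determinant is -3564.

Expand along column 2 (it has 2 zeros):
  − (-6) · M_12   where M_12 = det([7 3 -7; 1 6 1; -3 7 -1]) = -272
  − (7) · M_32   where M_32 = det([-1 -3 7; 7 3 -7; -3 7 -1]) = 276
det = (-1)·(-6)·(-272) + (-1)·(7)·(276) = -3564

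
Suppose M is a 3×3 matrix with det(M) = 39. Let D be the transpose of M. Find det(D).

det(Mᵀ) = det(M).
det(D) = (1)·(39) = 39

det(D) = 39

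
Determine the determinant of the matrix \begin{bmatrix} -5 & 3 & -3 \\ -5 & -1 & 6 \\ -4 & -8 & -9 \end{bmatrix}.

Expand along column 1:
  + (-5) · |-1 6; -8 -9| = (-5)·(9 − (-48)) = -285
  − (-5) · |3 -3; -8 -9| = −(-5)·(-27 − 24) = -255
  + (-4) · |3 -3; -1 6| = (-4)·(18 − 3) = -60
Sum: (-285) + (-255) + (-60) = -600

-600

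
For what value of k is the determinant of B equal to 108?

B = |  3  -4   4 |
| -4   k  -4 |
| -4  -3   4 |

Expanding along the row containing k, det(B) is linear in k: det(B) = (28)·k + (-116).
Set (28)·k + (-116) = 108  ⇒  (28)·k = 224  ⇒  k = 8.

8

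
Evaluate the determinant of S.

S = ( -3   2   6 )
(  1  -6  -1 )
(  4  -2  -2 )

98

Expand along column 1:
  + (-3) · |-6 -1; -2 -2| = (-3)·(12 − 2) = -30
  − 1 · |2 6; -2 -2| = −1·(-4 − (-12)) = -8
  + 4 · |2 6; -6 -1| = 4·(-2 − (-36)) = 136
Sum: (-30) + (-8) + (136) = 98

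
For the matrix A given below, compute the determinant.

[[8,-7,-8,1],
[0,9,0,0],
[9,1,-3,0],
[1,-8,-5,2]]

det(A) = 486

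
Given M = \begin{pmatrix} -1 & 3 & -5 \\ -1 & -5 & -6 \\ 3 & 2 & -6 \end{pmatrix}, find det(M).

|M| = -179

Expand along column 1:
  + (-1) · |-5 -6; 2 -6| = (-1)·(30 − (-12)) = -42
  − (-1) · |3 -5; 2 -6| = −(-1)·(-18 − (-10)) = -8
  + 3 · |3 -5; -5 -6| = 3·(-18 − 25) = -129
Sum: (-42) + (-8) + (-129) = -179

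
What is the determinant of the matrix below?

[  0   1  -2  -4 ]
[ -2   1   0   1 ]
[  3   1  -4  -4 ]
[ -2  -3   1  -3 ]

65

Expand along row 1 (it has 1 zero):
  − (1) · M_12   where M_12 = det([-2 0 1; 3 -4 -4; -2 1 -3]) = -37
  + (-2) · M_13   where M_13 = det([-2 1 1; 3 1 -4; -2 -3 -3]) = 40
  − (-4) · M_14   where M_14 = det([-2 1 0; 3 1 -4; -2 -3 1]) = 27
det = (-1)·(1)·(-37) + (+1)·(-2)·(40) + (-1)·(-4)·(27) = 65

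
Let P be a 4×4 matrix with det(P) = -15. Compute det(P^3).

-3375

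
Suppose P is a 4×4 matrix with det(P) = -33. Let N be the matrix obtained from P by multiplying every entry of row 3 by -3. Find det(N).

Scaling one row by -3 multiplies the determinant by -3.
det(N) = (-3)·(-33) = 99

|N| = 99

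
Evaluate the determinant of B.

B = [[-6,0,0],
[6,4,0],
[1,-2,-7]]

B is lower triangular, so det(B) is the product of the diagonal entries:
det = (-6) · (4) · (-7) = 168

168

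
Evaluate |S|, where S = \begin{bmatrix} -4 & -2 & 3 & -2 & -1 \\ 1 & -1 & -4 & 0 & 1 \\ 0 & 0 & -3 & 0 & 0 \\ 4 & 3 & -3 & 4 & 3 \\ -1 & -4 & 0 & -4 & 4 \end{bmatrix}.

Expand along row 3 (it has 4 zeros):
  + (-3) · M_33   where M_33 = det([-4 -2 -2 -1; 1 -1 0 1; 4 3 4 3; -1 -4 -4 4]) = 60
det = (+1)·(-3)·(60) = -180

-180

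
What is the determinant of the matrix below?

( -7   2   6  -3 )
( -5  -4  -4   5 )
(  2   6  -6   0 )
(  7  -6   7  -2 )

The determinant is -72.

Expand along row 3 (it has 1 zero):
  + (2) · M_31   where M_31 = det([2 6 -3; -4 -4 5; -6 7 -2]) = -126
  − (6) · M_32   where M_32 = det([-7 6 -3; -5 -4 5; 7 7 -2]) = 360
  + (-6) · M_33   where M_33 = det([-7 2 -3; -5 -4 5; 7 -6 -2]) = -390
det = (+1)·(2)·(-126) + (-1)·(6)·(360) + (+1)·(-6)·(-390) = -72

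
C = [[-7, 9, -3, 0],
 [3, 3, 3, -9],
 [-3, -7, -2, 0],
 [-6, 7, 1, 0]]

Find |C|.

|C| = -2475

Expand along column 4 (it has 3 zeros):
  + (-9) · M_24   where M_24 = det([-7 9 -3; -3 -7 -2; -6 7 1]) = 275
det = (+1)·(-9)·(275) = -2475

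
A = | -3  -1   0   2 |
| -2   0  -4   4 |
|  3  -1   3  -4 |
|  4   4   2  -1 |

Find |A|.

54

Expand along row 1 (it has 1 zero):
  + (-3) · M_11   where M_11 = det([0 -4 4; -1 3 -4; 4 2 -1]) = 12
  − (-1) · M_12   where M_12 = det([-2 -4 4; 3 3 -4; 4 2 -1]) = 18
  − (2) · M_14   where M_14 = det([-2 0 -4; 3 -1 3; 4 4 2]) = -36
det = (+1)·(-3)·(12) + (-1)·(-1)·(18) + (-1)·(2)·(-36) = 54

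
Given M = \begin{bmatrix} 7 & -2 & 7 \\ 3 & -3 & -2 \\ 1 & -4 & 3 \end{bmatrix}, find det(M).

|M| = -160

Expand along row 1:
  + 7 · |-3 -2; -4 3| = 7·(-9 − 8) = -119
  − (-2) · |3 -2; 1 3| = −(-2)·(9 − (-2)) = 22
  + 7 · |3 -3; 1 -4| = 7·(-12 − (-3)) = -63
Sum: (-119) + (22) + (-63) = -160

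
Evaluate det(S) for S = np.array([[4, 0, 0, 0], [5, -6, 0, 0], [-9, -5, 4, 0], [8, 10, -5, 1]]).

S is lower triangular, so det(S) is the product of the diagonal entries:
det = (4) · (-6) · (4) · (1) = -96

det(S) = -96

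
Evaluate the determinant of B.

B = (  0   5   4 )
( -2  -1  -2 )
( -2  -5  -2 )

The determinant is 32.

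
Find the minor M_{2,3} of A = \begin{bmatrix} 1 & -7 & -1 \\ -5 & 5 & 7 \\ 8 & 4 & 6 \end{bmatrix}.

The minor is 60.

Delete row 2 and column 3; the remaining 2×2 submatrix is [1 -7; 8 4].
Its determinant is 1·4 − (-7)·8 = 60.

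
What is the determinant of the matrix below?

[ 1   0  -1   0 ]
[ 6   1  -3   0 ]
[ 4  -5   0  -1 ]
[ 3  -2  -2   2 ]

Expand along row 1 (it has 2 zeros):
  + (1) · M_11   where M_11 = det([1 -3 0; -5 0 -1; -2 -2 2]) = -38
  + (-1) · M_13   where M_13 = det([6 1 0; 4 -5 -1; 3 -2 2]) = -83
det = (+1)·(1)·(-38) + (+1)·(-1)·(-83) = 45

The determinant is 45.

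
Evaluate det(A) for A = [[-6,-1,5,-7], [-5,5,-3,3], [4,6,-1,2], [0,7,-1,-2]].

Expand along row 4 (it has 1 zero):
  + (7) · M_42   where M_42 = det([-6 5 -7; -5 -3 3; 4 -1 2]) = 9
  − (-1) · M_43   where M_43 = det([-6 -1 -7; -5 5 3; 4 6 2]) = 376
  + (-2) · M_44   where M_44 = det([-6 -1 5; -5 5 -3; 4 6 -1]) = -311
det = (+1)·(7)·(9) + (-1)·(-1)·(376) + (+1)·(-2)·(-311) = 1061

det(A) = 1061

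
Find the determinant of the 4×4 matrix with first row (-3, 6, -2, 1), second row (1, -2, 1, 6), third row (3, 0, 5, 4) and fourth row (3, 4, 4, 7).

Expand along row 3 (it has 1 zero):
  + (3) · M_31   where M_31 = det([6 -2 1; -2 1 6; 4 4 7]) = -190
  + (5) · M_33   where M_33 = det([-3 6 1; 1 -2 6; 3 4 7]) = 190
  − (4) · M_34   where M_34 = det([-3 6 -2; 1 -2 1; 3 4 4]) = 10
det = (+1)·(3)·(-190) + (+1)·(5)·(190) + (-1)·(4)·(10) = 340

340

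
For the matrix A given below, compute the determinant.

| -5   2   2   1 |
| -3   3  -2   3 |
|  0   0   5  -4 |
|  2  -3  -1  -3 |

133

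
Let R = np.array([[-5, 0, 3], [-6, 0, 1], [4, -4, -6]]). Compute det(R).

The determinant is 52.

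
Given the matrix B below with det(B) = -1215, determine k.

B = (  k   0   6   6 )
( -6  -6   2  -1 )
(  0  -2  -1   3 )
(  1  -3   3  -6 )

k = -3

Expanding along the column containing k, det(B) is linear in k: det(B) = (-15)·k + (-1260).
Set (-15)·k + (-1260) = -1215  ⇒  (-15)·k = 45  ⇒  k = -3.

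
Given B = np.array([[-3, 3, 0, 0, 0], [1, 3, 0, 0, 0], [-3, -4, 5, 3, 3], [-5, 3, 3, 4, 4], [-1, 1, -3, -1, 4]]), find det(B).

B is block lower-triangular with a 2×2 block and a 3×3 block on the diagonal, so its determinant equals the product of the determinants of the diagonal blocks.
det of the 2×2 block = -12
det of the 3×3 block = 55
det = (-12)·(55) = -660

|B| = -660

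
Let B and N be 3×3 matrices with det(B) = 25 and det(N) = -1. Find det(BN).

det(BN) = det(B)·det(N) = (25)·(-1) = -25

-25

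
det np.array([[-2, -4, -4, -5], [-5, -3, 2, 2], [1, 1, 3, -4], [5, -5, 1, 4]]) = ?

Expand along row 1:
  + (-2) · M_11   where M_11 = det([-3 2 2; 1 3 -4; -5 1 4]) = 16
  − (-4) · M_12   where M_12 = det([-5 2 2; 1 3 -4; 5 1 4]) = -156
  + (-4) · M_13   where M_13 = det([-5 -3 2; 1 1 -4; 5 -5 4]) = 132
  − (-5) · M_14   where M_14 = det([-5 -3 2; 1 1 3; 5 -5 1]) = -142
det = (+1)·(-2)·(16) + (-1)·(-4)·(-156) + (+1)·(-4)·(132) + (-1)·(-5)·(-142) = -1894

-1894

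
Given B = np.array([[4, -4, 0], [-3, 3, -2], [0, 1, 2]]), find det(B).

Expand along column 1:
  + 4 · |3 -2; 1 2| = 4·(6 − (-2)) = 32
  − (-3) · |-4 0; 1 2| = −(-3)·(-8 − 0) = -24
Sum: (32) + (-24) = 8

det(B) = 8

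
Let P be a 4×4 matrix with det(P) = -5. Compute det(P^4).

625

det(P^4) = (det P)^4 = (-5)^4 = 625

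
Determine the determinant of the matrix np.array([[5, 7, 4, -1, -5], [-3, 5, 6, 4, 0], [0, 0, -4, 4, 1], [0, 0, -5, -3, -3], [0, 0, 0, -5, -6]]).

The matrix is block upper-triangular with a 2×2 block and a 3×3 block on the diagonal, so its determinant equals the product of the determinants of the diagonal blocks.
det of the 2×2 block = 46
det of the 3×3 block = -107
det = (46)·(-107) = -4922

-4922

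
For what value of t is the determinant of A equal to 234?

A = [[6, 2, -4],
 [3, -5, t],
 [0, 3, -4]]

-7

Expanding along the row containing t, det(A) is linear in t: det(A) = (-18)·t + (108).
Set (-18)·t + (108) = 234  ⇒  (-18)·t = 126  ⇒  t = -7.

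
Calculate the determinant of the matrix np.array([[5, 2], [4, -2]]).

det = 5·(-2) − 2·4 = -10 − 8 = -18

The determinant is -18.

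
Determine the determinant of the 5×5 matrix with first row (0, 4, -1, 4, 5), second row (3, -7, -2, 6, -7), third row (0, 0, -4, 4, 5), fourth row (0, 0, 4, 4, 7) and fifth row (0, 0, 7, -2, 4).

2016

The matrix is block upper-triangular with a 2×2 block and a 3×3 block on the diagonal, so its determinant equals the product of the determinants of the diagonal blocks.
det of the 2×2 block = -12
det of the 3×3 block = -168
det = (-12)·(-168) = 2016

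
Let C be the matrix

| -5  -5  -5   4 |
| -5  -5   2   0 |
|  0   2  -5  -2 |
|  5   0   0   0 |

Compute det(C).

Expand along row 4 (it has 3 zeros):
  − (5) · M_41   where M_41 = det([-5 -5 4; -5 2 0; 2 -5 -2]) = 154
det = (-1)·(5)·(154) = -770

-770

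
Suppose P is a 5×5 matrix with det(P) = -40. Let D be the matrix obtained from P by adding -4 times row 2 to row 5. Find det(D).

det(D) = -40

Adding a multiple of one row to another leaves the determinant unchanged.
det(D) = (1)·(-40) = -40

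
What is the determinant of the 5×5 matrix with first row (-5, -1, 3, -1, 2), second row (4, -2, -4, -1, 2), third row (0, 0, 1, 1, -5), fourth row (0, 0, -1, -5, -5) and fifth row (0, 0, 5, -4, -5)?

The matrix is block upper-triangular with a 2×2 block and a 3×3 block on the diagonal, so its determinant equals the product of the determinants of the diagonal blocks.
det of the 2×2 block = 14
det of the 3×3 block = -170
det = (14)·(-170) = -2380

-2380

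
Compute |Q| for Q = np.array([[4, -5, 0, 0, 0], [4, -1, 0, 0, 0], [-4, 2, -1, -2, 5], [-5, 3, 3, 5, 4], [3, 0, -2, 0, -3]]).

1008

Q is block lower-triangular with a 2×2 block and a 3×3 block on the diagonal, so its determinant equals the product of the determinants of the diagonal blocks.
det of the 2×2 block = 16
det of the 3×3 block = 63
det = (16)·(63) = 1008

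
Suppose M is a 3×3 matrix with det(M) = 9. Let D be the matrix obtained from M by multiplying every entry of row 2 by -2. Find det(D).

The determinant is -18.

Scaling one row by -2 multiplies the determinant by -2.
det(D) = (-2)·(9) = -18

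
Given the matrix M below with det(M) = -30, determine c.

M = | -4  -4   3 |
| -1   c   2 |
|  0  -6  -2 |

c = -1

Expanding along the column containing c, det(M) is linear in c: det(M) = (8)·c + (-22).
Set (8)·c + (-22) = -30  ⇒  (8)·c = -8  ⇒  c = -1.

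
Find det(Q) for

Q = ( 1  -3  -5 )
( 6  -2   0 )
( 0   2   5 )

20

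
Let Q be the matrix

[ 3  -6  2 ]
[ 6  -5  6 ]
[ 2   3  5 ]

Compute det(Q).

det(Q) = 35

Expand along column 1:
  + 3 · |-5 6; 3 5| = 3·(-25 − 18) = -129
  − 6 · |-6 2; 3 5| = −6·(-30 − 6) = 216
  + 2 · |-6 2; -5 6| = 2·(-36 − (-10)) = -52
Sum: (-129) + (216) + (-52) = 35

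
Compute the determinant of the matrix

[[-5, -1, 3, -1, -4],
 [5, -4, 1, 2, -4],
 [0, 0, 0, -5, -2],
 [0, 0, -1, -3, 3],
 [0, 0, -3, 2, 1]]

The determinant is 1550.

The matrix is block upper-triangular with a 2×2 block and a 3×3 block on the diagonal, so its determinant equals the product of the determinants of the diagonal blocks.
det of the 2×2 block = 25
det of the 3×3 block = 62
det = (25)·(62) = 1550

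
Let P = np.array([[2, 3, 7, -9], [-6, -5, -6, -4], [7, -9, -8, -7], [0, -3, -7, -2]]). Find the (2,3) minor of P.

Delete row 2 and column 3; the remaining 3×3 submatrix is [2 3 -9; 7 -9 -7; 0 -3 -2].
Its determinant is 225.

225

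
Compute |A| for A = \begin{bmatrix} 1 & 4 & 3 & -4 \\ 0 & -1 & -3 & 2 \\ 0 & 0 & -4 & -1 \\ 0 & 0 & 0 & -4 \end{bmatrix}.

-16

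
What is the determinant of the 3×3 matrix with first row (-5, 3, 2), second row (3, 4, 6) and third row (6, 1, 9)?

Expand along column 1:
  + (-5) · |4 6; 1 9| = (-5)·(36 − 6) = -150
  − 3 · |3 2; 1 9| = −3·(27 − 2) = -75
  + 6 · |3 2; 4 6| = 6·(18 − 8) = 60
Sum: (-150) + (-75) + (60) = -165

-165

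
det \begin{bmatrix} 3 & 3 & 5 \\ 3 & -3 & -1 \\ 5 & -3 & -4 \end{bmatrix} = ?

Expand along row 1:
  + 3 · |-3 -1; -3 -4| = 3·(12 − 3) = 27
  − 3 · |3 -1; 5 -4| = −3·(-12 − (-5)) = 21
  + 5 · |3 -3; 5 -3| = 5·(-9 − (-15)) = 30
Sum: (27) + (21) + (30) = 78

78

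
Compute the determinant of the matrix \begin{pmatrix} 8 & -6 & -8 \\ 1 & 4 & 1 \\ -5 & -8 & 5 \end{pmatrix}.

188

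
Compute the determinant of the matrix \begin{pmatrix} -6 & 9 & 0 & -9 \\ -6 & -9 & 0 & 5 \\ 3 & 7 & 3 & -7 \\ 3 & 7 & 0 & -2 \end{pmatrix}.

Expand along column 3 (it has 3 zeros):
  + (3) · M_33   where M_33 = det([-6 9 -9; -6 -9 5; 3 7 -2]) = 264
det = (+1)·(3)·(264) = 792

792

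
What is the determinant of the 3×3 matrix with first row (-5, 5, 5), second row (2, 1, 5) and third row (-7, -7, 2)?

Expand along column 1:
  + (-5) · |1 5; -7 2| = (-5)·(2 − (-35)) = -185
  − 2 · |5 5; -7 2| = −2·(10 − (-35)) = -90
  + (-7) · |5 5; 1 5| = (-7)·(25 − 5) = -140
Sum: (-185) + (-90) + (-140) = -415

The determinant is -415.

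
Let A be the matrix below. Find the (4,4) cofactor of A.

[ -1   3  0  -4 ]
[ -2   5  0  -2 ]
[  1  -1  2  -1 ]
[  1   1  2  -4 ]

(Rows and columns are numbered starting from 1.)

The cofactor is 2.

Delete row 4 and column 4; the remaining 3×3 submatrix is [-1 3 0; -2 5 0; 1 -1 2].
Its determinant is 2.
The cofactor carries sign (−1)^(4+4) = +1, so C_{4,4} = +(2) = 2.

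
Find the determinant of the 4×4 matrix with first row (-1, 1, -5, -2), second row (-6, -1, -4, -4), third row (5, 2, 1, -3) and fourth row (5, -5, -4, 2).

The determinant is -1127.

Expand along row 1:
  + (-1) · M_11   where M_11 = det([-1 -4 -4; 2 1 -3; -5 -4 2]) = -22
  − (1) · M_12   where M_12 = det([-6 -4 -4; 5 1 -3; 5 -4 2]) = 260
  + (-5) · M_13   where M_13 = det([-6 -1 -4; 5 2 -3; 5 -5 2]) = 231
  − (-2) · M_14   where M_14 = det([-6 -1 -4; 5 2 1; 5 -5 -4]) = 133
det = (+1)·(-1)·(-22) + (-1)·(1)·(260) + (+1)·(-5)·(231) + (-1)·(-2)·(133) = -1127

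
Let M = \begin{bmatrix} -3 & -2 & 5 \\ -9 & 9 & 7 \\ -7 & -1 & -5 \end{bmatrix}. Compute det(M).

Expand along row 1:
  + (-3) · |9 7; -1 -5| = (-3)·(-45 − (-7)) = 114
  − (-2) · |-9 7; -7 -5| = −(-2)·(45 − (-49)) = 188
  + 5 · |-9 9; -7 -1| = 5·(9 − (-63)) = 360
Sum: (114) + (188) + (360) = 662

det(M) = 662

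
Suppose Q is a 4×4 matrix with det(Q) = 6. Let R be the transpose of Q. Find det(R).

det(R) = 6

det(Qᵀ) = det(Q).
det(R) = (1)·(6) = 6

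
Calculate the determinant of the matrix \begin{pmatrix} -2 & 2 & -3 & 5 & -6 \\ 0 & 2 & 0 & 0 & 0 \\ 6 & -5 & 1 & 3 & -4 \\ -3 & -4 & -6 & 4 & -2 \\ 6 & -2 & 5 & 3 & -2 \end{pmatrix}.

Expand along row 2 (it has 4 zeros):
  + (2) · M_22   where M_22 = det([-2 -3 5 -6; 6 1 3 -4; -3 -6 4 -2; 6 5 3 -2]) = -612
det = (+1)·(2)·(-612) = -1224

The determinant is -1224.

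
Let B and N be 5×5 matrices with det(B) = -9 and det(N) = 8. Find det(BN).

-72

det(BN) = det(B)·det(N) = (-9)·(8) = -72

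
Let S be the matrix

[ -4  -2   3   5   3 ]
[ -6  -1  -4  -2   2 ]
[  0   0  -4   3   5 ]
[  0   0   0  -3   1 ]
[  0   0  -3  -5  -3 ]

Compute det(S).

S is block upper-triangular with a 2×2 block and a 3×3 block on the diagonal, so its determinant equals the product of the determinants of the diagonal blocks.
det of the 2×2 block = -8
det of the 3×3 block = -110
det = (-8)·(-110) = 880

880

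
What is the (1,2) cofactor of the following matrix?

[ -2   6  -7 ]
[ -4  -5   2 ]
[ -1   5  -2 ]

-10

Delete row 1 and column 2; the remaining 2×2 submatrix is [-4 2; -1 -2].
Its determinant is (-4)·(-2) − 2·(-1) = 10.
The cofactor carries sign (−1)^(1+2) = −1, so C_{1,2} = −(10) = -10.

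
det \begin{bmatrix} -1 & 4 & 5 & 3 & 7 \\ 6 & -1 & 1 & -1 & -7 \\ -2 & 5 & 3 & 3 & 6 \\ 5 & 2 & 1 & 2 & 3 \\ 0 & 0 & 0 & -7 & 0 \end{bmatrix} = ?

Expand along row 5 (it has 4 zeros):
  − (-7) · M_54   where M_54 = det([-1 4 5 7; 6 -1 1 -7; -2 5 3 6; 5 2 1 3]) = 596
det = (-1)·(-7)·(596) = 4172

4172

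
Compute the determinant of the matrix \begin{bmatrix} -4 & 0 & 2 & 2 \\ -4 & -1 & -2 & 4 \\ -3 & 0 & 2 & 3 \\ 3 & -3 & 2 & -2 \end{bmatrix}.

-106

Expand along column 2 (it has 2 zeros):
  + (-1) · M_22   where M_22 = det([-4 2 2; -3 2 3; 3 2 -2]) = 22
  + (-3) · M_42   where M_42 = det([-4 2 2; -4 -2 4; -3 2 3]) = 28
det = (+1)·(-1)·(22) + (+1)·(-3)·(28) = -106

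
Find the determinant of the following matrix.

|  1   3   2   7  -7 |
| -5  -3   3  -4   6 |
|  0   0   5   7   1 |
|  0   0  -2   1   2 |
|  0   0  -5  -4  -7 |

-1800

The matrix is block upper-triangular with a 2×2 block and a 3×3 block on the diagonal, so its determinant equals the product of the determinants of the diagonal blocks.
det of the 2×2 block = 12
det of the 3×3 block = -150
det = (12)·(-150) = -1800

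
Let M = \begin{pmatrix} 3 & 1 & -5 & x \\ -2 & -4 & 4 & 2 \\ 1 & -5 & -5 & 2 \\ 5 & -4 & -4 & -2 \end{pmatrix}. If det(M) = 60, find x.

Expanding along the row containing x, det(M) is linear in x: det(M) = (-168)·x + (-276).
Set (-168)·x + (-276) = 60  ⇒  (-168)·x = 336  ⇒  x = -2.

-2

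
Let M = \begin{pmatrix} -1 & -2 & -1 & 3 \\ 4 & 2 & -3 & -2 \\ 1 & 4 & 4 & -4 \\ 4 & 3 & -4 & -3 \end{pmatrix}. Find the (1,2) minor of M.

Delete row 1 and column 2; the remaining 3×3 submatrix is [4 -3 -2; 1 4 -4; 4 -4 -3].
Its determinant is -33.

The minor is -33.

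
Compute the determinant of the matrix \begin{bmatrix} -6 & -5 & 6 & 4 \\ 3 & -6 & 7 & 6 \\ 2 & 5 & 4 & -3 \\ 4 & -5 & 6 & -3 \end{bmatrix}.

Expand along row 1:
  + (-6) · M_11   where M_11 = det([-6 7 6; 5 4 -3; -5 6 -3]) = 474
  − (-5) · M_12   where M_12 = det([3 7 6; 2 4 -3; 4 6 -3]) = -48
  + (6) · M_13   where M_13 = det([3 -6 6; 2 5 -3; 4 -5 -3]) = -234
  − (4) · M_14   where M_14 = det([3 -6 7; 2 5 4; 4 -5 6]) = -84
det = (+1)·(-6)·(474) + (-1)·(-5)·(-48) + (+1)·(6)·(-234) + (-1)·(4)·(-84) = -4152

-4152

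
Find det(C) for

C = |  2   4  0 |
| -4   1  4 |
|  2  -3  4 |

Expand along row 1:
  + 2 · |1 4; -3 4| = 2·(4 − (-12)) = 32
  − 4 · |-4 4; 2 4| = −4·(-16 − 8) = 96
Sum: (32) + (96) = 128

|C| = 128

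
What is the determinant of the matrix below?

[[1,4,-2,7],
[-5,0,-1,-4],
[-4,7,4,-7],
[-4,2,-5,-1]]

-1064

Expand along row 2 (it has 1 zero):
  − (-5) · M_21   where M_21 = det([4 -2 7; 7 4 -7; 2 -5 -1]) = -443
  − (-1) · M_23   where M_23 = det([1 4 7; -4 7 -7; -4 2 -1]) = 243
  + (-4) · M_24   where M_24 = det([1 4 -2; -4 7 4; -4 2 -5]) = -227
det = (-1)·(-5)·(-443) + (-1)·(-1)·(243) + (+1)·(-4)·(-227) = -1064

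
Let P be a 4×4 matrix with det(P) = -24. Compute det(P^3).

-13824

det(P^3) = (det P)^3 = (-24)^3 = -13824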